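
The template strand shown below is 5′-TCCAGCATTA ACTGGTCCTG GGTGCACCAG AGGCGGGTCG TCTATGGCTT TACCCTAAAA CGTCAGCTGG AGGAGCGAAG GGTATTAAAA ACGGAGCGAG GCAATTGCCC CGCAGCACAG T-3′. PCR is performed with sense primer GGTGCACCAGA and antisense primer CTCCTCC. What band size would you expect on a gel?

55 bp

Forward primer GGTGCACCAGA is found on the top strand at positions 21–31.
Reverse complement of the reverse primer: GGAGGAG. This occurs on the top strand at positions 69–75.
Product length = (reverse-primer end) − (forward-primer start) + 1 = 75 − 21 + 1 = 55 bp.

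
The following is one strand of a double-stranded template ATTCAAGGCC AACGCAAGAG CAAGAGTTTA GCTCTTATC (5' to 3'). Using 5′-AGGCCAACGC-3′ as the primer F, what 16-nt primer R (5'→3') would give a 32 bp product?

The forward primer binds at positions 6–15, so a 32 bp product ends at position 6 + 32 − 1 = 37.
The reverse primer anneals to the top strand over positions 22–37, i.e. to AAGAGTTTAGCTCTTA.
Its sequence written 5'→3' is the reverse complement: TAAGAGCTAAACTCTT.

5'-TAAGAGCTAAACTCTT-3'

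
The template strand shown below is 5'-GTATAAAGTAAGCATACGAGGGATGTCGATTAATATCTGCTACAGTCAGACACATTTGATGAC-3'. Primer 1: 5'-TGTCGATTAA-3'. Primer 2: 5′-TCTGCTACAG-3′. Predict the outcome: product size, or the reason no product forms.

No product — both primers anneal to the same strand and extend in the same direction.

Primer 1 (TGTCGATTAA) matches the top strand at positions 24–33 (3' end points downstream).
Primer 2 (TCTGCTACAG) also matches the top strand directly, at positions 36–45 — its reverse complement CTGTAGCAGA is not present.
Both primers anneal to the bottom strand with 3' ends pointing the same way, so neither can prime synthesis back toward the other.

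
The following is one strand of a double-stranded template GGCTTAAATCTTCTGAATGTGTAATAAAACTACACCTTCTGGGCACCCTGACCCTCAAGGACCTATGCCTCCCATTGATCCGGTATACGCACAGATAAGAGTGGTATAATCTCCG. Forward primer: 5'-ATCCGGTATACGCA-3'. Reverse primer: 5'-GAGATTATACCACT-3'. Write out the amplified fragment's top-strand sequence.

5'-ATCCGGTATACGCACAGATAAGAGTGGTATAATCTC-3'

Scanning the template, ATCCGGTATACGCA occurs at positions 78–91; this primer anneals to the bottom strand there with its 3' end pointing downstream.
The reverse primer's reverse complement is AGTGGTATAATCTC, which matches the template at positions 100–113.
The product is the template from position 78 through 113 (36 bp).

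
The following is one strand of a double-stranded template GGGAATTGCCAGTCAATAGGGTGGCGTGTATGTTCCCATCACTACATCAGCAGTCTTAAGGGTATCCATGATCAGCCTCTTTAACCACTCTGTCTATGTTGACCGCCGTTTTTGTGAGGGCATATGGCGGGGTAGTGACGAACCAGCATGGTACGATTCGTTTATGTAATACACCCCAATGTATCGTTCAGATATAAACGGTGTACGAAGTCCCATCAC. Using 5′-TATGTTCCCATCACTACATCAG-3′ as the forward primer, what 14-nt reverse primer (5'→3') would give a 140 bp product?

The forward primer binds at positions 29–50, so a 140 bp product ends at position 29 + 140 − 1 = 168.
The reverse primer anneals to the top strand over positions 155–168, i.e. to GATTCGTTTATGTA.
Its sequence written 5'→3' is the reverse complement: TACATAAACGAATC.

5'-TACATAAACGAATC-3'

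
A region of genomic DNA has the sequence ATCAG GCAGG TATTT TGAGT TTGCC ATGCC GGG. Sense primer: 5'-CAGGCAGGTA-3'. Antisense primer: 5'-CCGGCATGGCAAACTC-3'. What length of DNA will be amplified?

Scanning the template, CAGGCAGGTA occurs at positions 3–12; this primer anneals to the bottom strand there with its 3' end pointing downstream.
Reverse complement of the reverse primer: GAGTTTGCCATGCCGG. This occurs on the top strand at positions 17–32.
Amplicon spans positions 3–32: 30 bp.

30 bp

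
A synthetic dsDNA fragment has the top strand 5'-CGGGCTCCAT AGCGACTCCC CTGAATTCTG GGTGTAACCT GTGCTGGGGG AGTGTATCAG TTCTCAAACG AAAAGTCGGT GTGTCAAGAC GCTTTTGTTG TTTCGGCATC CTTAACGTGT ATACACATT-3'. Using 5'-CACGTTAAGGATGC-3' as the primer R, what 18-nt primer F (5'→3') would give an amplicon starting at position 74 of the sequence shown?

The reverse primer's reverse complement GCATCCTTAACGTG matches the template at positions 106–119; the product starts at position 74.
The forward primer is identical to the top strand over positions 74–91: AGTCGGTGTGTCAAGACG.

5'-AGTCGGTGTGTCAAGACG-3'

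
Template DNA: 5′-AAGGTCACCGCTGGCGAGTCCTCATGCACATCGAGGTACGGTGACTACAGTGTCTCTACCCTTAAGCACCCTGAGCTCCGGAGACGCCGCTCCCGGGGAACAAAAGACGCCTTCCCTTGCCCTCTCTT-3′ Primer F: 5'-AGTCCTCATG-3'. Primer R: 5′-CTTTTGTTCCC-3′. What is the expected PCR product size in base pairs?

Scanning the template, AGTCCTCATG occurs at positions 17–26; this primer anneals to the bottom strand there with its 3' end pointing downstream.
Taking the reverse complement of CTTTTGTTCCC gives GGGAACAAAAG, found at positions 96–106 on the template; the primer anneals here to the top strand with its 3' end pointing upstream.
The product runs from position 17 to position 106, so its length is 106 − 17 + 1 = 90 bp.

90 bp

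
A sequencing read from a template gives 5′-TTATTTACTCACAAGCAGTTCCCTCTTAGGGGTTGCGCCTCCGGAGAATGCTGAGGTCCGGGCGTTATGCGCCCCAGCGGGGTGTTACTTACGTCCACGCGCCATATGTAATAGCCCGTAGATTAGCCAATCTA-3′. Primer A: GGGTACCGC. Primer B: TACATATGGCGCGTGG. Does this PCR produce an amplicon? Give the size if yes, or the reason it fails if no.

Primer A (GGGTACCGC) does not match the top strand, and its reverse complement GCGGTACCC does not match either.
With no annealing site for primer A, no amplification occurs.

No product — primer A has no binding site in the template.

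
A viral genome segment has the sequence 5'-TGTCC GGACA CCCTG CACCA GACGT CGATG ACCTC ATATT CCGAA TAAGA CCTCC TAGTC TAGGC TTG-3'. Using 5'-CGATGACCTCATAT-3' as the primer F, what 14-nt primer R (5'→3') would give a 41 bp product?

5'-AGCCTAGACTAGGA-3'

The forward primer binds at positions 26–39, so a 41 bp product ends at position 26 + 41 − 1 = 66.
The reverse primer anneals to the top strand over positions 53–66, i.e. to TCCTAGTCTAGGCT.
Its sequence written 5'→3' is the reverse complement: AGCCTAGACTAGGA.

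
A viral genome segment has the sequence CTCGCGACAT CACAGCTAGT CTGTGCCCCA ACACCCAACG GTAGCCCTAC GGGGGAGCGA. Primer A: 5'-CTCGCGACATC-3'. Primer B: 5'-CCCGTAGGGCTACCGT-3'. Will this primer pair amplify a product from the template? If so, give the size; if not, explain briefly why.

Primer A (CTCGCGACATC) matches the top strand at positions 1–11; it acts as a forward primer.
Primer B's reverse complement is ACGGTAGCCCTACGGG, matching the top strand at positions 38–53; it acts as a reverse primer.
The 3' ends face each other across positions 1–53, giving a 53 bp product.

Yes — a 53 bp product.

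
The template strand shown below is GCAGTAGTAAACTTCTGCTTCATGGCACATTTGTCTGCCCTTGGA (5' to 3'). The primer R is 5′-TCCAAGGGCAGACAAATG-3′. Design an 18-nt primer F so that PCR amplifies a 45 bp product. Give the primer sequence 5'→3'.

The reverse primer's reverse complement CATTTGTCTGCCCTTGGA matches the template at positions 28–45, so the product ends at position 45.
A 45 bp product then starts at position 45 − 45 + 1 = 1.
The forward primer is identical to the top strand there: GCAGTAGTAAACTTCTGC.

5'-GCAGTAGTAAACTTCTGC-3'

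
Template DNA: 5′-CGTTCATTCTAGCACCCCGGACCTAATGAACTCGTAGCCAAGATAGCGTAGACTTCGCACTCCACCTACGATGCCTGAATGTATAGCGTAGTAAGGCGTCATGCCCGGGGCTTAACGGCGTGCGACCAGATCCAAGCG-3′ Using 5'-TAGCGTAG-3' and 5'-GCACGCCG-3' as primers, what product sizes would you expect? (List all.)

The forward primer TAGCGTAG matches the top strand at positions 44–51, 84–91.
The reverse primer's reverse complement is CGGCGTGC, matching at positions 116–123.
Each forward site pairs with the reverse site to give a product ending at position 123: sizes 80, 40 bp.

80 bp, 40 bp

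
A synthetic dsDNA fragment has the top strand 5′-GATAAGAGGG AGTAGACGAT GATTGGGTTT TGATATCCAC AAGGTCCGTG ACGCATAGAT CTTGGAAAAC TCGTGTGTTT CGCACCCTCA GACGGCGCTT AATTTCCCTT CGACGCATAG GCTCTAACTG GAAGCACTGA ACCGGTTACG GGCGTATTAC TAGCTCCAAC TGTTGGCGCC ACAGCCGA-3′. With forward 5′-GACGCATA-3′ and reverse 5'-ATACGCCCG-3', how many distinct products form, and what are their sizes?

Two products: 108 bp, 46 bp

The forward primer GACGCATA matches the top strand at positions 50–57, 112–119.
The reverse primer's reverse complement is CGGGCGTAT, matching at positions 149–157.
Each forward site pairs with the reverse site to give a product ending at position 157: sizes 108, 46 bp.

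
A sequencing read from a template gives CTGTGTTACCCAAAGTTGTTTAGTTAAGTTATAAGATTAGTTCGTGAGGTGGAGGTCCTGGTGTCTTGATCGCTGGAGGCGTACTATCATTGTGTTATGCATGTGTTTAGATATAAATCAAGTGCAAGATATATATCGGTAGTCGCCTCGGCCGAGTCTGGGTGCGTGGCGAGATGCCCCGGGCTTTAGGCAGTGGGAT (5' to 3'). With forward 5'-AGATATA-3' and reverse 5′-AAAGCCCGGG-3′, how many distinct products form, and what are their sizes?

Two products: 79 bp, 61 bp

The forward primer AGATATA matches the top strand at positions 109–115, 127–133.
The reverse primer's reverse complement is CCCGGGCTTT, matching at positions 178–187.
Each forward site pairs with the reverse site to give a product ending at position 187: sizes 79, 61 bp.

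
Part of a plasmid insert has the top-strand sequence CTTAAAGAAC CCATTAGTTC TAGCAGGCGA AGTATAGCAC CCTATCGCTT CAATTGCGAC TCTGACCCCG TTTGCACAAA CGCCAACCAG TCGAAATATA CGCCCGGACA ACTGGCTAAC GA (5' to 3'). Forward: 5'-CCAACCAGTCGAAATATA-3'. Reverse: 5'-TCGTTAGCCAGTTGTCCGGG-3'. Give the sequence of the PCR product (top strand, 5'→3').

Scanning the template, CCAACCAGTCGAAATATA occurs at positions 83–100; this primer anneals to the bottom strand there with its 3' end pointing downstream.
Reverse complement of the reverse primer: CCCGGACAACTGGCTAACGA. This occurs on the top strand at positions 103–122.
The product is the template from position 83 through 122 (40 bp).

5'-CCAACCAGTCGAAATATACGCCCGGACAACTGGCTAACGA-3'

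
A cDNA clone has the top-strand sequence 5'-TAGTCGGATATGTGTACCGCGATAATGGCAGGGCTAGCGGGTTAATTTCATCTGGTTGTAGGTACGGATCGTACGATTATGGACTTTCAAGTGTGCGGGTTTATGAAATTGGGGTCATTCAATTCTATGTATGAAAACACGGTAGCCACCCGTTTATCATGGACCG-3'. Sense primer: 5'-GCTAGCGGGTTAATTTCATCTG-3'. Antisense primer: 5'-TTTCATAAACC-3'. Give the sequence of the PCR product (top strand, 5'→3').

Forward primer GCTAGCGGGTTAATTTCATCTG is found on the top strand at positions 33–54.
Reverse complement of the reverse primer: GGTTTATGAAA. This occurs on the top strand at positions 98–108.
The product is the template from position 33 through 108 (76 bp).

5'-GCTAGCGGGTTAATTTCATCTGGTTGTAGGTACGGATCGTACGATTATGGACTTTCAAGTGTGCGGGTTTATGAAA-3'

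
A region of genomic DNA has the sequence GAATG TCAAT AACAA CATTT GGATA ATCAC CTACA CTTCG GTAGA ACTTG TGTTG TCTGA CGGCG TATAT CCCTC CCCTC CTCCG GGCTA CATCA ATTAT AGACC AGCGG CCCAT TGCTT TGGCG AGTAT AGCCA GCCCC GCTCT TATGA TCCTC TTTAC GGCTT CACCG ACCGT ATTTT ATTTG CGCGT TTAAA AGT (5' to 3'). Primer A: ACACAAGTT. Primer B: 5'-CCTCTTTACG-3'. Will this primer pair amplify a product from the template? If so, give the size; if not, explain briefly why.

Primer A (ACACAAGTT) has reverse complement AACTTGTGT, which matches the top strand at positions 45–53; primer A anneals to the top strand there with its 3' end pointing upstream toward position 45.
Primer B (CCTCTTTACG) matches the top strand directly at positions 152–161; it anneals to the bottom strand with its 3' end pointing downstream toward position 161.
The 3' ends diverge (primer A extends toward position 1, primer B toward position 198), so the primers never converge on a shared product.

No product — the primers' 3' ends point away from each other.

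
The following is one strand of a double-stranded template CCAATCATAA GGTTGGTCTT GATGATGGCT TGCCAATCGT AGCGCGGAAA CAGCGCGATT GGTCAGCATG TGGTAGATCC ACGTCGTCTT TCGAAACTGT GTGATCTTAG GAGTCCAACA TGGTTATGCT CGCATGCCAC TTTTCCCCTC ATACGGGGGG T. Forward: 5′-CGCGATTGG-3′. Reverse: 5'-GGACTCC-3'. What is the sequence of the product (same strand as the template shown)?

Forward primer CGCGATTGG is found on the top strand at positions 54–62.
The reverse primer's reverse complement is GGAGTCC, which matches the template at positions 110–116.
The product is the template from position 54 through 116 (63 bp).

5'-CGCGATTGGTCAGCATGTGGTAGATCCACGTCGTCTTTCGAAACTGTGTGATCTTAGGAGTCC-3'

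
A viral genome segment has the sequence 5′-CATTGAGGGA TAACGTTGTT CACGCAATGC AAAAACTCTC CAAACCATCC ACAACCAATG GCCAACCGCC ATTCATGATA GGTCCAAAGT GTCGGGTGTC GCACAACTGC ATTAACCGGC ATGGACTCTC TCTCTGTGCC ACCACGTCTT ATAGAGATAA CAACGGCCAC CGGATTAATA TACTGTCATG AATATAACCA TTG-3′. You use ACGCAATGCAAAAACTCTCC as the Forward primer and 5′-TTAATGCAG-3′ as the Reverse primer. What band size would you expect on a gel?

Forward primer ACGCAATGCAAAAACTCTCC is found on the top strand at positions 22–41.
Taking the reverse complement of TTAATGCAG gives CTGCATTAA, found at positions 107–115 on the template; the primer anneals here to the top strand with its 3' end pointing upstream.
The product runs from position 22 to position 115, so its length is 115 − 22 + 1 = 94 bp.

94 bp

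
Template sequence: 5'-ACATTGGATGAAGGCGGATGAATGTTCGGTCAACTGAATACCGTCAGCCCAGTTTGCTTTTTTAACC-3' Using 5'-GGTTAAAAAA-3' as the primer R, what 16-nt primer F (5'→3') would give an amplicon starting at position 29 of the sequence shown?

The reverse primer's reverse complement TTTTTTAACC matches the template at positions 58–67; the product starts at position 29.
The forward primer is identical to the top strand over positions 29–44: GTCAACTGAATACCGT.

5'-GTCAACTGAATACCGT-3'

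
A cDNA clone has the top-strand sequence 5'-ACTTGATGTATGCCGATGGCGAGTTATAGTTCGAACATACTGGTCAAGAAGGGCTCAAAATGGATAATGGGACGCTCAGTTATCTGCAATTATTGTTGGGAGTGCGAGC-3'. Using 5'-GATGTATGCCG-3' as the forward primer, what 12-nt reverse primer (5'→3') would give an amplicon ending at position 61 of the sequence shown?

5'-ATTTTGAGCCCT-3'

The forward primer binds at positions 5–15; the product's 3' end on the top strand is position 61.
The reverse primer anneals to the top strand over positions 50–61, i.e. to AGGGCTCAAAAT.
Its sequence written 5'→3' is the reverse complement: ATTTTGAGCCCT.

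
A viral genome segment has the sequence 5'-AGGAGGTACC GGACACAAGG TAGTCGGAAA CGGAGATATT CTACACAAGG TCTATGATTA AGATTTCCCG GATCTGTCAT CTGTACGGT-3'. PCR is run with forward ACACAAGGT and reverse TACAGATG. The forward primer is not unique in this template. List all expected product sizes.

73 bp, 43 bp

The forward primer ACACAAGGT matches the top strand at positions 13–21, 43–51.
The reverse primer's reverse complement is CATCTGTA, matching at positions 78–85.
Each forward site pairs with the reverse site to give a product ending at position 85: sizes 73, 43 bp.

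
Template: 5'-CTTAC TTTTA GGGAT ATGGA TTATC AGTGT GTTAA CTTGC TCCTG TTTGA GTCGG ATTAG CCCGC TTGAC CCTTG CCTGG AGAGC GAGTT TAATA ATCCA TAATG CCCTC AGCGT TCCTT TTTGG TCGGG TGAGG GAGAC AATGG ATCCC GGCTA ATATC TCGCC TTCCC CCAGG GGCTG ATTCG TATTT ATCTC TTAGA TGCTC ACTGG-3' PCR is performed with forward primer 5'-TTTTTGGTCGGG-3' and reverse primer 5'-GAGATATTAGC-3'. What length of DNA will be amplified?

The forward primer matches the template at positions 119–130.
Reverse complement of the reverse primer: GCTAATATCTC. This occurs on the top strand at positions 152–162.
The product runs from position 119 to position 162, so its length is 162 − 119 + 1 = 44 bp.

44 bp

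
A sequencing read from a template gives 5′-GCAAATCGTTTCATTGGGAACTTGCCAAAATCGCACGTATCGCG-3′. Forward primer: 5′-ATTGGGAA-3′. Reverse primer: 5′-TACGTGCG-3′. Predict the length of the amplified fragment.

The forward primer matches the template at positions 13–20.
Reverse complement of the reverse primer: CGCACGTA. This occurs on the top strand at positions 32–39.
Product length = (reverse-primer end) − (forward-primer start) + 1 = 39 − 13 + 1 = 27 bp.

27 bp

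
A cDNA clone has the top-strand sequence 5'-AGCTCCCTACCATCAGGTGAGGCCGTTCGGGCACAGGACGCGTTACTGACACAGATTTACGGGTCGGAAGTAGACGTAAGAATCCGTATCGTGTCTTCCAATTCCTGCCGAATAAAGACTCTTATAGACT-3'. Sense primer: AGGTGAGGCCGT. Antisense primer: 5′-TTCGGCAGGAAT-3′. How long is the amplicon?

Scanning the template, AGGTGAGGCCGT occurs at positions 15–26; this primer anneals to the bottom strand there with its 3' end pointing downstream.
Reverse complement of the reverse primer: ATTCCTGCCGAA. This occurs on the top strand at positions 101–112.
The product runs from position 15 to position 112, so its length is 112 − 15 + 1 = 98 bp.

98 bp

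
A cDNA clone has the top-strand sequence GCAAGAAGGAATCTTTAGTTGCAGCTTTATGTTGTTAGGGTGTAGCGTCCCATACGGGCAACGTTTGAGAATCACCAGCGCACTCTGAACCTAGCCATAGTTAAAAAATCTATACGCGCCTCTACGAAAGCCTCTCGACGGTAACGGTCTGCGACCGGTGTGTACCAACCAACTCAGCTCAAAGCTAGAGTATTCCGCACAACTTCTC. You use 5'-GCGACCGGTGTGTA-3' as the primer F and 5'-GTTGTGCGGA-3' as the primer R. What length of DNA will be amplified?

53 bp

Scanning the template, GCGACCGGTGTGTA occurs at positions 151–164; this primer anneals to the bottom strand there with its 3' end pointing downstream.
The reverse primer's reverse complement is TCCGCACAAC, which matches the template at positions 194–203.
The product runs from position 151 to position 203, so its length is 203 − 151 + 1 = 53 bp.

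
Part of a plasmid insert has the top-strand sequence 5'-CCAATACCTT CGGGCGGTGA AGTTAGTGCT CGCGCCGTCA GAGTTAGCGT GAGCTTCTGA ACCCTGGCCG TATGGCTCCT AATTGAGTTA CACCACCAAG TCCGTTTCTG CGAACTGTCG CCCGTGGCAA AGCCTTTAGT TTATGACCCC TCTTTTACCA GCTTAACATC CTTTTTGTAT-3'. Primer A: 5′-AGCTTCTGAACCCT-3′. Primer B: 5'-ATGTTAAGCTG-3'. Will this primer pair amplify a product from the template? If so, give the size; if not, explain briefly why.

Yes — a 118 bp product.

Primer A (AGCTTCTGAACCCT) matches the top strand at positions 52–65; it acts as a forward primer.
Primer B's reverse complement is CAGCTTAACAT, matching the top strand at positions 159–169; it acts as a reverse primer.
The 3' ends face each other across positions 52–169, giving a 118 bp product.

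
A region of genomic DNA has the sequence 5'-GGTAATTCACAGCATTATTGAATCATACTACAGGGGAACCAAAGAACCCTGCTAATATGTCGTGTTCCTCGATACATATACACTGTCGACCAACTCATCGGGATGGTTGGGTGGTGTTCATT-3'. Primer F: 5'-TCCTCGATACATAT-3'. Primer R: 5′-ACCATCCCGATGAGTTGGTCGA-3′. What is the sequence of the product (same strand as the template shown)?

The forward primer matches the template at positions 66–79.
Reverse complement of the reverse primer: TCGACCAACTCATCGGGATGGT. This occurs on the top strand at positions 86–107.
The product is the template from position 66 through 107 (42 bp).

5'-TCCTCGATACATATACACTGTCGACCAACTCATCGGGATGGT-3'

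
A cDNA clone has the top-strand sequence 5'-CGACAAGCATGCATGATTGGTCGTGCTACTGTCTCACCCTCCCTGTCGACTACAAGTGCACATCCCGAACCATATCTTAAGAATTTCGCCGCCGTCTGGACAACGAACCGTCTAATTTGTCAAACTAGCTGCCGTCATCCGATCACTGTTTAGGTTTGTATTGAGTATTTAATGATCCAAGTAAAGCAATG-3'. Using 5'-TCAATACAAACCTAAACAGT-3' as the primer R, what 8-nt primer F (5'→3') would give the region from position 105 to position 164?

5'-GAACCGTC-3'

The reverse primer's reverse complement ACTGTTTAGGTTTGTATTGA matches the template at positions 145–164; the product starts at position 105.
The forward primer is identical to the top strand over positions 105–112: GAACCGTC.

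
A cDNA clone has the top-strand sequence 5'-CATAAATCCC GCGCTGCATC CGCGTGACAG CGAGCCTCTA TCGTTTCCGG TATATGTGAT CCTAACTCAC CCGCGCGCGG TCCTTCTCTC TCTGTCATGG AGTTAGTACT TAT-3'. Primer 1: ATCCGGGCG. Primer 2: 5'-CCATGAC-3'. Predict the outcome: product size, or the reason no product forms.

Primer 1 (ATCCGGGCG) does not match the top strand, and its reverse complement CGCCCGGAT does not match either.
With no annealing site for primer 1, no amplification occurs.

No product — primer 1 has no binding site in the template.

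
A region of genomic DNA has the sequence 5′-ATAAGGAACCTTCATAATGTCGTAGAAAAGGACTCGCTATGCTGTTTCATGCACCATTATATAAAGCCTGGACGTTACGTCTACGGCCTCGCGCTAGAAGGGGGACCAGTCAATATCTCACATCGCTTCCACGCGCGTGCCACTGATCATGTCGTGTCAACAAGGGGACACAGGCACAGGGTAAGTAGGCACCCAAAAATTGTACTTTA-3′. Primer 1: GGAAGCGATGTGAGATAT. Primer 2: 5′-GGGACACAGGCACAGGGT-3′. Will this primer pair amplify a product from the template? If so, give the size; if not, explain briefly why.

Primer 1 (GGAAGCGATGTGAGATAT) has reverse complement ATATCTCACATCGCTTCC, which matches the top strand at positions 113–130; primer 1 anneals to the top strand there with its 3' end pointing upstream toward position 113.
Primer 2 (GGGACACAGGCACAGGGT) matches the top strand directly at positions 165–182; it anneals to the bottom strand with its 3' end pointing downstream toward position 182.
The 3' ends diverge (primer 1 extends toward position 1, primer 2 toward position 209), so the primers never converge on a shared product.

No product — the primers' 3' ends point away from each other.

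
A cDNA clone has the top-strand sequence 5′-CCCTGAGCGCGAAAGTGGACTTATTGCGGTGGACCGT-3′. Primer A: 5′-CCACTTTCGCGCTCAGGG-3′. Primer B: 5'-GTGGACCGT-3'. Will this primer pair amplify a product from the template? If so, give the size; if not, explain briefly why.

No product — the primers' 3' ends point away from each other.

Primer A (CCACTTTCGCGCTCAGGG) has reverse complement CCCTGAGCGCGAAAGTGG, which matches the top strand at positions 1–18; primer A anneals to the top strand there with its 3' end pointing upstream toward position 1.
Primer B (GTGGACCGT) matches the top strand directly at positions 29–37; it anneals to the bottom strand with its 3' end pointing downstream toward position 37.
The 3' ends diverge (primer A extends toward position 1, primer B toward position 37), so the primers never converge on a shared product.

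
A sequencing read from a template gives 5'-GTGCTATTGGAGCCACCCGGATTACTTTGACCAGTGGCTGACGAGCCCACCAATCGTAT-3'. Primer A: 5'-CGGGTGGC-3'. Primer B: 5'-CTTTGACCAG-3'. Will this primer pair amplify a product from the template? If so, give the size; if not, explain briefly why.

Primer A (CGGGTGGC) has reverse complement GCCACCCG, which matches the top strand at positions 12–19; primer A anneals to the top strand there with its 3' end pointing upstream toward position 12.
Primer B (CTTTGACCAG) matches the top strand directly at positions 25–34; it anneals to the bottom strand with its 3' end pointing downstream toward position 34.
The 3' ends diverge (primer A extends toward position 1, primer B toward position 59), so the primers never converge on a shared product.

No product — the primers' 3' ends point away from each other.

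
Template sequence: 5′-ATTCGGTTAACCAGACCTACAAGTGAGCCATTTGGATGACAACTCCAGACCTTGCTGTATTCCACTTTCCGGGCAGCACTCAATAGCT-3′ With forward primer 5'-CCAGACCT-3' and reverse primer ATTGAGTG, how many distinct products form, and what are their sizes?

The forward primer CCAGACCT matches the top strand at positions 11–18, 45–52.
The reverse primer's reverse complement is CACTCAAT, matching at positions 77–84.
Each forward site pairs with the reverse site to give a product ending at position 84: sizes 74, 40 bp.

Two products: 74 bp, 40 bp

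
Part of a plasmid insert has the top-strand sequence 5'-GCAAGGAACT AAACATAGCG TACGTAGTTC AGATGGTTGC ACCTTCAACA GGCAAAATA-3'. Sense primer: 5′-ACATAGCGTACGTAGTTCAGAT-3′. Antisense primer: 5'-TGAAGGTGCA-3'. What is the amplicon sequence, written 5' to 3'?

The forward primer matches the template at positions 13–34.
Reverse complement of the reverse primer: TGCACCTTCA. This occurs on the top strand at positions 38–47.
The product is the template from position 13 through 47 (35 bp).

5'-ACATAGCGTACGTAGTTCAGATGGTTGCACCTTCA-3'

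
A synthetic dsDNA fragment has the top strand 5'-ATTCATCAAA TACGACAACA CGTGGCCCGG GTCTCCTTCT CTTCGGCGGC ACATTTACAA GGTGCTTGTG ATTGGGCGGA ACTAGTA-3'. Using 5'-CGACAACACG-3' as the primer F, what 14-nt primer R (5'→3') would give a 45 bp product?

5'-TAAATGTGCCGCCG-3'

The forward primer binds at positions 13–22, so a 45 bp product ends at position 13 + 45 − 1 = 57.
The reverse primer anneals to the top strand over positions 44–57, i.e. to CGGCGGCACATTTA.
Its sequence written 5'→3' is the reverse complement: TAAATGTGCCGCCG.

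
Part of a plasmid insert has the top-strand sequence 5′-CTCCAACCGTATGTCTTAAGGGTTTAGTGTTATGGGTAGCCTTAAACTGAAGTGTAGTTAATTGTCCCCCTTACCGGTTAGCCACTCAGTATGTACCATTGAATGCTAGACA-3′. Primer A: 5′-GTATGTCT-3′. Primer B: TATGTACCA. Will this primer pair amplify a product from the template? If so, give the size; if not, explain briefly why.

Primer A (GTATGTCT) matches the top strand at positions 9–16 (3' end points downstream).
Primer B (TATGTACCA) also matches the top strand directly, at positions 90–98 — its reverse complement TGGTACATA is not present.
Both primers anneal to the bottom strand with 3' ends pointing the same way, so neither can prime synthesis back toward the other.

No product — both primers anneal to the same strand and extend in the same direction.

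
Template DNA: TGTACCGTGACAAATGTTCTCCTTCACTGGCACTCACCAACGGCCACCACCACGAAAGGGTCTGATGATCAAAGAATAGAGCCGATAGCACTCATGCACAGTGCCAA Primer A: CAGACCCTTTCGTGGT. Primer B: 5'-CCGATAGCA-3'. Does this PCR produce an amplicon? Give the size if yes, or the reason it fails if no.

No product — the primers' 3' ends point away from each other.

Primer A (CAGACCCTTTCGTGGT) has reverse complement ACCACGAAAGGGTCTG, which matches the top strand at positions 49–64; primer A anneals to the top strand there with its 3' end pointing upstream toward position 49.
Primer B (CCGATAGCA) matches the top strand directly at positions 82–90; it anneals to the bottom strand with its 3' end pointing downstream toward position 90.
The 3' ends diverge (primer A extends toward position 1, primer B toward position 107), so the primers never converge on a shared product.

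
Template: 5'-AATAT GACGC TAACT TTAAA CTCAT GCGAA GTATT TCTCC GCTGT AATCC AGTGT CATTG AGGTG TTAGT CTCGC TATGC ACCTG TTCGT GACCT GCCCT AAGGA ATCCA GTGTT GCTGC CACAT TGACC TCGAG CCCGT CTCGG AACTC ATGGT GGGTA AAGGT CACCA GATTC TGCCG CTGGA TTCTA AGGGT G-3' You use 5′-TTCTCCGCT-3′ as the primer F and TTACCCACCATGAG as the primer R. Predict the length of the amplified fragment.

The forward primer matches the template at positions 35–43.
Taking the reverse complement of TTACCCACCATGAG gives CTCATGGTGGGTAA, found at positions 148–161 on the template; the primer anneals here to the top strand with its 3' end pointing upstream.
The product runs from position 35 to position 161, so its length is 161 − 35 + 1 = 127 bp.

127 bp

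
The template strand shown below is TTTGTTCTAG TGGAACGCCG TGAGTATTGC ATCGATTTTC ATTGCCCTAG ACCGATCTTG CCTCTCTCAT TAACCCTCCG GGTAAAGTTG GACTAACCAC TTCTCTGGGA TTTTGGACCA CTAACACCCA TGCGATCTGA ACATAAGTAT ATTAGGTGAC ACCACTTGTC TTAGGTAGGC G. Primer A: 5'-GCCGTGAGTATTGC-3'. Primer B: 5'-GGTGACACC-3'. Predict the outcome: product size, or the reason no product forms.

Primer A (GCCGTGAGTATTGC) matches the top strand at positions 17–30 (3' end points downstream).
Primer B (GGTGACACC) also matches the top strand directly, at positions 155–163 — its reverse complement GGTGTCACC is not present.
Both primers anneal to the bottom strand with 3' ends pointing the same way, so neither can prime synthesis back toward the other.

No product — both primers anneal to the same strand and extend in the same direction.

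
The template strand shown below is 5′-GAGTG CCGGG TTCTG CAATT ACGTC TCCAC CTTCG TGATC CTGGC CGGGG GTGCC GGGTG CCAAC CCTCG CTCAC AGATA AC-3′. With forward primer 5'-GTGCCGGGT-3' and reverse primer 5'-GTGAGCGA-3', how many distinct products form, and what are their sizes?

Two products: 73 bp, 25 bp

The forward primer GTGCCGGGT matches the top strand at positions 3–11, 51–59.
The reverse primer's reverse complement is TCGCTCAC, matching at positions 68–75.
Each forward site pairs with the reverse site to give a product ending at position 75: sizes 73, 25 bp.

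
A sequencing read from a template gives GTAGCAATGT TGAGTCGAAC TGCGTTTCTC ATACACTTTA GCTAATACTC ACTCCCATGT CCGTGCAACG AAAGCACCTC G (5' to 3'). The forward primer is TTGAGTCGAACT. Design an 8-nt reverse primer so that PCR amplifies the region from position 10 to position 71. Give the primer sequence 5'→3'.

5'-TCGTTGCA-3'

The product's 3' end on the top strand is position 71.
The reverse primer anneals to the top strand over positions 64–71, i.e. to TGCAACGA.
Its sequence written 5'→3' is the reverse complement: TCGTTGCA.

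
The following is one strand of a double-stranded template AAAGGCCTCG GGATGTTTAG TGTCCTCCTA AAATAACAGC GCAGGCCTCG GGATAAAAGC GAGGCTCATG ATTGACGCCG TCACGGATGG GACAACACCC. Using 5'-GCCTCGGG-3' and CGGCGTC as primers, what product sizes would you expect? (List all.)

The forward primer GCCTCGGG matches the top strand at positions 5–12, 45–52.
The reverse primer's reverse complement is GACGCCG, matching at positions 74–80.
Each forward site pairs with the reverse site to give a product ending at position 80: sizes 76, 36 bp.

76 bp, 36 bp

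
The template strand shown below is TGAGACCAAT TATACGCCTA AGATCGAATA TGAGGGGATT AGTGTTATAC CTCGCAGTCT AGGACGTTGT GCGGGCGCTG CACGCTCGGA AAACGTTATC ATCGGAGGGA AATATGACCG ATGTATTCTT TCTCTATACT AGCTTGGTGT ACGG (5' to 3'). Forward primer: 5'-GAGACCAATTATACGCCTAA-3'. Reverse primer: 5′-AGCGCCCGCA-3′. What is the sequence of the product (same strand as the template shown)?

5'-GAGACCAATTATACGCCTAAGATCGAATATGAGGGGATTAGTGTTATACCTCGCAGTCTAGGACGTTGTGCGGGCGCT-3'

Scanning the template, GAGACCAATTATACGCCTAA occurs at positions 2–21; this primer anneals to the bottom strand there with its 3' end pointing downstream.
Taking the reverse complement of AGCGCCCGCA gives TGCGGGCGCT, found at positions 70–79 on the template; the primer anneals here to the top strand with its 3' end pointing upstream.
The product is the template from position 2 through 79 (78 bp).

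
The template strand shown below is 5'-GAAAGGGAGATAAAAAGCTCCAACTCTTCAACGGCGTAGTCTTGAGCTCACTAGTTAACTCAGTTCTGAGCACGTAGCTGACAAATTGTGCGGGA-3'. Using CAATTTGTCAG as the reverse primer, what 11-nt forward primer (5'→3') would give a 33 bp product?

The reverse primer's reverse complement CTGACAAATTG matches the template at positions 78–88, so the product ends at position 88.
A 33 bp product then starts at position 88 − 33 + 1 = 56.
The forward primer is identical to the top strand there: TAACTCAGTTC.

5'-TAACTCAGTTC-3'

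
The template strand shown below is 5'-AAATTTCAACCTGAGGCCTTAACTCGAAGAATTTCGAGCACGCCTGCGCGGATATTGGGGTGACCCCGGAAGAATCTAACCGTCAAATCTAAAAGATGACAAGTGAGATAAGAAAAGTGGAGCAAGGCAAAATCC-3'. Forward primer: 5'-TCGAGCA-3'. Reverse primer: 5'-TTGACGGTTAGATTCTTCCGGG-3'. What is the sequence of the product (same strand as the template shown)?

The forward primer matches the template at positions 34–40.
Taking the reverse complement of TTGACGGTTAGATTCTTCCGGG gives CCCGGAAGAATCTAACCGTCAA, found at positions 65–86 on the template; the primer anneals here to the top strand with its 3' end pointing upstream.
The product is the template from position 34 through 86 (53 bp).

5'-TCGAGCACGCCTGCGCGGATATTGGGGTGACCCCGGAAGAATCTAACCGTCAA-3'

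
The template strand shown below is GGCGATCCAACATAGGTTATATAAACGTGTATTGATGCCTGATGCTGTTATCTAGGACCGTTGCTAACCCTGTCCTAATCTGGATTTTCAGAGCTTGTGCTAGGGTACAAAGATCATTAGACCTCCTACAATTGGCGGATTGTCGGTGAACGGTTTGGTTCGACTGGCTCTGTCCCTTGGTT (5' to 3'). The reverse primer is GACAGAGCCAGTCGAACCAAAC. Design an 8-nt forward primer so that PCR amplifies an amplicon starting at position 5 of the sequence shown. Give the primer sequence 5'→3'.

5'-ATCCAACA-3'

The reverse primer's reverse complement GTTTGGTTCGACTGGCTCTGTC matches the template at positions 153–174; the product starts at position 5.
The forward primer is identical to the top strand over positions 5–12: ATCCAACA.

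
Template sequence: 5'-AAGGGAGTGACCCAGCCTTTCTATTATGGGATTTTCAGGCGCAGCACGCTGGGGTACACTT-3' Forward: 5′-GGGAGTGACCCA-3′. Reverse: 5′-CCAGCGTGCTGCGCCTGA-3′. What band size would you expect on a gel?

Scanning the template, GGGAGTGACCCA occurs at positions 3–14; this primer anneals to the bottom strand there with its 3' end pointing downstream.
The reverse primer's reverse complement is TCAGGCGCAGCACGCTGG, which matches the template at positions 35–52.
The product runs from position 3 to position 52, so its length is 52 − 3 + 1 = 50 bp.

50 bp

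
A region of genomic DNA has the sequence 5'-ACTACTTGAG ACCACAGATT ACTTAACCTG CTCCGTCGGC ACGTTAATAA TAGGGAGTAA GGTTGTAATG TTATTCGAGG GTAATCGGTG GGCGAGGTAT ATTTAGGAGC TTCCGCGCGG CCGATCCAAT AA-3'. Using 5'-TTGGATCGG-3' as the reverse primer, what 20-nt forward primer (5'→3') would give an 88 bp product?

The reverse primer's reverse complement CCGATCCAA matches the template at positions 121–129, so the product ends at position 129.
An 88 bp product then starts at position 129 − 88 + 1 = 42.
The forward primer is identical to the top strand there: CGTTAATAATAGGGAGTAAG.

5'-CGTTAATAATAGGGAGTAAG-3'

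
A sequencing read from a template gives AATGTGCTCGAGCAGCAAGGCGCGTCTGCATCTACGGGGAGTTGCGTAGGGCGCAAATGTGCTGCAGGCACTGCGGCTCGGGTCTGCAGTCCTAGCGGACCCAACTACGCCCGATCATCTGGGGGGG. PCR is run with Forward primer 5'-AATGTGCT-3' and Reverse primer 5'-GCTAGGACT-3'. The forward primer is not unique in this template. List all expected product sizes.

96 bp, 41 bp

The forward primer AATGTGCT matches the top strand at positions 1–8, 56–63.
The reverse primer's reverse complement is AGTCCTAGC, matching at positions 88–96.
Each forward site pairs with the reverse site to give a product ending at position 96: sizes 96, 41 bp.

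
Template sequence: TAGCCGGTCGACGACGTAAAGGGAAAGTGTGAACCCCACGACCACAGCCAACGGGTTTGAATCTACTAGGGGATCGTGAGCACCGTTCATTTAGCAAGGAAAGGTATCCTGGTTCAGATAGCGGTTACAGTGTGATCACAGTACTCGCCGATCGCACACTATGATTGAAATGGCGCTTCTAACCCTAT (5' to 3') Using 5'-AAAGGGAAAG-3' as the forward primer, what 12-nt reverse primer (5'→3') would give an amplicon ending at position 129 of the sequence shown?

5'-TGTAACCGCTAT-3'

The forward primer binds at positions 18–27; the product's 3' end on the top strand is position 129.
The reverse primer anneals to the top strand over positions 118–129, i.e. to ATAGCGGTTACA.
Its sequence written 5'→3' is the reverse complement: TGTAACCGCTAT.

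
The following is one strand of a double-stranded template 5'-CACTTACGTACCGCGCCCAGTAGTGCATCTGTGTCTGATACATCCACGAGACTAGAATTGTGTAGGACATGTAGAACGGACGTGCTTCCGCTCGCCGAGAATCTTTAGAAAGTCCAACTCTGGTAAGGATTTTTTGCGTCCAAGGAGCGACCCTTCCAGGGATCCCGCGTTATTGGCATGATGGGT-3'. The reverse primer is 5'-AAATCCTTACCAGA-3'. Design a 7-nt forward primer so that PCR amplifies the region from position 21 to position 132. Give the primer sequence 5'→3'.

The reverse primer's reverse complement TCTGGTAAGGATTT matches the template at positions 119–132; the product starts at position 21.
The forward primer is identical to the top strand over positions 21–27: TAGTGCA.

5'-TAGTGCA-3'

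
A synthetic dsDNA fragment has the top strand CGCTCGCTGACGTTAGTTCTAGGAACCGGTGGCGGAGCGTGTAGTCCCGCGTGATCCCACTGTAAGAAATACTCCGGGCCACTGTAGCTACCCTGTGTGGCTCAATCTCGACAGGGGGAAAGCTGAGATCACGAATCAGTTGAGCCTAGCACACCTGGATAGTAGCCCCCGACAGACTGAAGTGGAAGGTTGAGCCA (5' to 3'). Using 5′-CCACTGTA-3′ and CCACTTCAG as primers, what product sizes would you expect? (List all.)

129 bp, 107 bp

The forward primer CCACTGTA matches the top strand at positions 57–64, 79–86.
The reverse primer's reverse complement is CTGAAGTGG, matching at positions 177–185.
Each forward site pairs with the reverse site to give a product ending at position 185: sizes 129, 107 bp.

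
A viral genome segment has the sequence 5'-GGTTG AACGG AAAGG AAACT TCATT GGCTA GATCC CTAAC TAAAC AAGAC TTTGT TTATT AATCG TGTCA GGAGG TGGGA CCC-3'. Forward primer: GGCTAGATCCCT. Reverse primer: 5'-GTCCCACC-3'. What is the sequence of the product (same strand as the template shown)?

5'-GGCTAGATCCCTAACTAAACAAGACTTTGTTTATTAATCGTGTCAGGAGGTGGGAC-3'

The forward primer matches the template at positions 26–37.
Taking the reverse complement of GTCCCACC gives GGTGGGAC, found at positions 74–81 on the template; the primer anneals here to the top strand with its 3' end pointing upstream.
The product is the template from position 26 through 81 (56 bp).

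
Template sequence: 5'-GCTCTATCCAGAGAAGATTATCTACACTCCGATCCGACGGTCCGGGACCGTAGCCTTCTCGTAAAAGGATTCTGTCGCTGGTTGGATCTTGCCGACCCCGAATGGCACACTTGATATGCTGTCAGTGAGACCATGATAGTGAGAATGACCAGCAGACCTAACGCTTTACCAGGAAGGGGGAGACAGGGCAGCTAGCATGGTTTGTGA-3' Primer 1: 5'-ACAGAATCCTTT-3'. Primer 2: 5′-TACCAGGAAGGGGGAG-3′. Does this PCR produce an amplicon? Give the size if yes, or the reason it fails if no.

Primer 1 (ACAGAATCCTTT) has reverse complement AAAGGATTCTGT, which matches the top strand at positions 64–75; primer 1 anneals to the top strand there with its 3' end pointing upstream toward position 64.
Primer 2 (TACCAGGAAGGGGGAG) matches the top strand directly at positions 167–182; it anneals to the bottom strand with its 3' end pointing downstream toward position 182.
The 3' ends diverge (primer 1 extends toward position 1, primer 2 toward position 207), so the primers never converge on a shared product.

No product — the primers' 3' ends point away from each other.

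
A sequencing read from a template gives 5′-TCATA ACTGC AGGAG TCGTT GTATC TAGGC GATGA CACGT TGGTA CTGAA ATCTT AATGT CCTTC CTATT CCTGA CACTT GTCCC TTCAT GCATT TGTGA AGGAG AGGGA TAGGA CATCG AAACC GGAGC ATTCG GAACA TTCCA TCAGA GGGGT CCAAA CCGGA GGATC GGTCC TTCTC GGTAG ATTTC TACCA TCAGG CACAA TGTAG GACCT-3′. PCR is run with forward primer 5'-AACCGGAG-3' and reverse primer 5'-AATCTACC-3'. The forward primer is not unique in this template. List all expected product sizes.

The forward primer AACCGGAG matches the top strand at positions 122–129, 159–166.
The reverse primer's reverse complement is GGTAGATT, matching at positions 181–188.
Each forward site pairs with the reverse site to give a product ending at position 188: sizes 67, 30 bp.

67 bp, 30 bp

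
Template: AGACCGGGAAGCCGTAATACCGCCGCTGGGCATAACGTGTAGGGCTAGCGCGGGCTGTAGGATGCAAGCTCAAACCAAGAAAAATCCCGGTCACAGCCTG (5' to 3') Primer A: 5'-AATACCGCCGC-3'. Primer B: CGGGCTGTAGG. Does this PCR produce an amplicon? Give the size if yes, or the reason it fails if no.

Primer A (AATACCGCCGC) matches the top strand at positions 16–26 (3' end points downstream).
Primer B (CGGGCTGTAGG) also matches the top strand directly, at positions 51–61 — its reverse complement CCTACAGCCCG is not present.
Both primers anneal to the bottom strand with 3' ends pointing the same way, so neither can prime synthesis back toward the other.

No product — both primers anneal to the same strand and extend in the same direction.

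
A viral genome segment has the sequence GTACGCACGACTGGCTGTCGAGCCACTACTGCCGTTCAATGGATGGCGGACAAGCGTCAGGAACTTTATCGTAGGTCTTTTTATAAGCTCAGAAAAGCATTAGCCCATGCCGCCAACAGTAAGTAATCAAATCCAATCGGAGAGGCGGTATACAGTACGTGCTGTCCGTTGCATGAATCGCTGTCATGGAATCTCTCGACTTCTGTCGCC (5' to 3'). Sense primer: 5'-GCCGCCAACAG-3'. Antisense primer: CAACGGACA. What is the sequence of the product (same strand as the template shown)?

5'-GCCGCCAACAGTAAGTAATCAAATCCAATCGGAGAGGCGGTATACAGTACGTGCTGTCCGTTG-3'

The forward primer matches the template at positions 109–119.
Reverse complement of the reverse primer: TGTCCGTTG. This occurs on the top strand at positions 163–171.
The product is the template from position 109 through 171 (63 bp).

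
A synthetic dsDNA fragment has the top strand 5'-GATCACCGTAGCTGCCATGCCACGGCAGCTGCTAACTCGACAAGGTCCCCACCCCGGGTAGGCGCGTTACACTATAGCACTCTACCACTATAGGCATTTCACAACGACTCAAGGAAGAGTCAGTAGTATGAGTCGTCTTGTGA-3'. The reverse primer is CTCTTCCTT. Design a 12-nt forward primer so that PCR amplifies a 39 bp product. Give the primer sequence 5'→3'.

The reverse primer's reverse complement AAGGAAGAG matches the template at positions 111–119, so the product ends at position 119.
A 39 bp product then starts at position 119 − 39 + 1 = 81.
The forward primer is identical to the top strand there: TCTACCACTATA.

5'-TCTACCACTATA-3'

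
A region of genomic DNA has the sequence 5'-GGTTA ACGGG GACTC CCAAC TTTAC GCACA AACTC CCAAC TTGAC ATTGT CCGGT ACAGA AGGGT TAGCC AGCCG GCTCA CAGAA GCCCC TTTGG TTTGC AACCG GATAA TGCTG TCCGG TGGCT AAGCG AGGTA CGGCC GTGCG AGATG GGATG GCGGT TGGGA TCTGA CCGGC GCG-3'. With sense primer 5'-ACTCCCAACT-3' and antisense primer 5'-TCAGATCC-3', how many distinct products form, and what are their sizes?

The forward primer ACTCCCAACT matches the top strand at positions 12–21, 32–41.
The reverse primer's reverse complement is GGATCTGA, matching at positions 163–170.
Each forward site pairs with the reverse site to give a product ending at position 170: sizes 159, 139 bp.

Two products: 159 bp, 139 bp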